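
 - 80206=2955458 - 3035664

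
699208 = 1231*568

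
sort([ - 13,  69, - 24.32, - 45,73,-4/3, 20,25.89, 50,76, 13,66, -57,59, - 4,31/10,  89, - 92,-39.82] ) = [-92,- 57,-45, - 39.82,  -  24.32,- 13 ,  -  4,- 4/3 , 31/10,13, 20,25.89,  50,59,66,  69,73,76,89 ] 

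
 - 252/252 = -1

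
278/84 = 3 + 13/42 = 3.31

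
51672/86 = 600 + 36/43 = 600.84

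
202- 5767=-5565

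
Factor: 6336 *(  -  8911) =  - 2^6*3^2*7^1* 11^1 *19^1 * 67^1 = - 56460096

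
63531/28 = 2268+ 27/28 = 2268.96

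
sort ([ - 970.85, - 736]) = [  -  970.85,-736]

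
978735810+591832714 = 1570568524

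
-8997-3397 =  - 12394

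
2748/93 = 916/31 = 29.55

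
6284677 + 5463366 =11748043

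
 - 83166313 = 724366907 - 807533220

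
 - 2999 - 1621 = -4620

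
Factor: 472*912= 2^7*3^1 *19^1*59^1 = 430464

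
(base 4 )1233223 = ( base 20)HH7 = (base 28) 937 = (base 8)15753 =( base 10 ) 7147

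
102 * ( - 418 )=-42636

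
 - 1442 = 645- 2087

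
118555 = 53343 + 65212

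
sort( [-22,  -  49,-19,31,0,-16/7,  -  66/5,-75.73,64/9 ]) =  [-75.73, - 49,-22,-19, - 66/5, - 16/7,0, 64/9,31] 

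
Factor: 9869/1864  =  2^( - 3 )*71^1*139^1*233^( - 1)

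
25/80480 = 5/16096 = 0.00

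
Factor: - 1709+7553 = 2^2*3^1*487^1 =5844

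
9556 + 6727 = 16283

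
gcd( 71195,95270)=5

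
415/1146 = 415/1146 = 0.36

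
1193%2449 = 1193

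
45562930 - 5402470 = 40160460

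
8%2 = 0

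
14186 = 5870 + 8316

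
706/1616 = 353/808 = 0.44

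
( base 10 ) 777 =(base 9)1053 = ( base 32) O9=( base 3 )1001210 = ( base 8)1411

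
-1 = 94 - 95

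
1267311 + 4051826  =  5319137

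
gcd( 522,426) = 6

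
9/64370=9/64370 =0.00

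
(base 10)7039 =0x1b7f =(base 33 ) 6fa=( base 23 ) D71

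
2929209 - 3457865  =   - 528656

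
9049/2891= 9049/2891=3.13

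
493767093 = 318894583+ 174872510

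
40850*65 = 2655250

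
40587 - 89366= - 48779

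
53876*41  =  2208916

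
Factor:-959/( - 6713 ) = 7^(  -  1) = 1/7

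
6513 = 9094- 2581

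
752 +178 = 930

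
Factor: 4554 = 2^1 * 3^2*11^1*23^1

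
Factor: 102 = 2^1*3^1 * 17^1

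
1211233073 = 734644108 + 476588965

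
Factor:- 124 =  - 2^2*31^1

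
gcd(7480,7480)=7480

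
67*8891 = 595697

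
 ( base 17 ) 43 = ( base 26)2J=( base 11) 65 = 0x47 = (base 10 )71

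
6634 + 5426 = 12060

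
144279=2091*69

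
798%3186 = 798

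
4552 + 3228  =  7780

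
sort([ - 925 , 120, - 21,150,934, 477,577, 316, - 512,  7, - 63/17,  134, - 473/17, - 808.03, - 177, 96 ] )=[-925, - 808.03, - 512,  -  177 , - 473/17, - 21, - 63/17 , 7,96, 120,134,  150,316,  477 , 577,  934]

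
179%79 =21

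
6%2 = 0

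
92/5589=4/243 = 0.02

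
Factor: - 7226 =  - 2^1*3613^1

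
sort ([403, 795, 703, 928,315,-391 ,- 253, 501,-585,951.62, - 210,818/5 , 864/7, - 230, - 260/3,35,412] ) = [ - 585, - 391 , - 253, - 230, - 210, - 260/3,35,864/7,818/5, 315,403,412,501,703,795, 928,951.62] 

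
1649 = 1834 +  - 185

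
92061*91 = 8377551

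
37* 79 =2923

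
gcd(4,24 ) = 4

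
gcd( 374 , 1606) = 22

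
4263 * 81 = 345303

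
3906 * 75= 292950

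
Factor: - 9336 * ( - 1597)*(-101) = -1505868792   =  -2^3 * 3^1*101^1*389^1*1597^1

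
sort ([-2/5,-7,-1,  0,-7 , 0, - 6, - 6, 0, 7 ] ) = [- 7,-7, - 6, - 6 ,-1,- 2/5, 0, 0, 0 , 7] 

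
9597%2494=2115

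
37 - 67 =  - 30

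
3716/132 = 28 + 5/33 =28.15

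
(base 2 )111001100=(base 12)324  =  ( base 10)460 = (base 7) 1225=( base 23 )k0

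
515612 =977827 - 462215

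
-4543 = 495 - 5038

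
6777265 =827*8195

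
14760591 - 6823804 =7936787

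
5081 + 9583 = 14664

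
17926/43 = 17926/43 = 416.88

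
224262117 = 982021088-757758971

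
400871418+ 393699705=794571123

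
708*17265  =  12223620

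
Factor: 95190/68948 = 2^(-1 )*3^1 *5^1*11^( - 1)*19^1*167^1*1567^( - 1)=47595/34474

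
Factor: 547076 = 2^2*136769^1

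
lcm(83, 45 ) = 3735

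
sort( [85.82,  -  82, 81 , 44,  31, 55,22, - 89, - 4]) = [-89, - 82,-4,22,31,44,55,81,85.82] 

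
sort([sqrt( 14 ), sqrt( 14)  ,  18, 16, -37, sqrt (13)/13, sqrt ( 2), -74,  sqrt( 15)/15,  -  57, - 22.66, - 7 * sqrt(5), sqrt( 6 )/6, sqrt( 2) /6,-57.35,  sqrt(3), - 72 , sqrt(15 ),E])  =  [ - 74, - 72, - 57.35,- 57, - 37,-22.66,  -  7*sqrt( 5), sqrt( 2)/6,sqrt (15)/15 , sqrt( 13 )/13, sqrt( 6)/6, sqrt(2), sqrt( 3), E , sqrt(14) , sqrt(14), sqrt(15) , 16, 18 ] 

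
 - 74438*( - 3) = 223314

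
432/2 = 216 = 216.00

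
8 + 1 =9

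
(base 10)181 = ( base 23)7k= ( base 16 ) b5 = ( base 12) 131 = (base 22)85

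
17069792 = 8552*1996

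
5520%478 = 262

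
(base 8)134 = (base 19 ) 4G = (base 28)38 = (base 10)92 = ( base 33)2Q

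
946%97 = 73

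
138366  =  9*15374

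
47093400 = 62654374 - 15560974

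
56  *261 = 14616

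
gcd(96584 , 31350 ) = 2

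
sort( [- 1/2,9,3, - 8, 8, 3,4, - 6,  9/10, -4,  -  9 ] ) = [  -  9,-8, - 6 ,-4, - 1/2,9/10, 3 , 3, 4,8,9]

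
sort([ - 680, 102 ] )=[ - 680, 102] 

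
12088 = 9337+2751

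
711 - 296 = 415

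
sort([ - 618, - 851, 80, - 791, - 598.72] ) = [ - 851,-791, - 618 , -598.72,80]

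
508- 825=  -317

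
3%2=1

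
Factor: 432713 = 432713^1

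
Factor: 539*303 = 163317 =3^1*7^2*11^1 * 101^1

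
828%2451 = 828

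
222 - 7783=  - 7561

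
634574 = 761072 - 126498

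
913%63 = 31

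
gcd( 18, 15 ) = 3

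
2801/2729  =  2801/2729  =  1.03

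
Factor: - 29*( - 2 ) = 58 = 2^1*29^1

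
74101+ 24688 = 98789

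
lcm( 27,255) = 2295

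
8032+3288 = 11320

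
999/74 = 13 + 1/2 =13.50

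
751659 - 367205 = 384454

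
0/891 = 0= 0.00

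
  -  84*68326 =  - 5739384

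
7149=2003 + 5146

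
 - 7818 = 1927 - 9745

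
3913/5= 782 + 3/5 = 782.60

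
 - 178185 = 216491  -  394676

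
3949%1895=159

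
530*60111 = 31858830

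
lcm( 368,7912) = 15824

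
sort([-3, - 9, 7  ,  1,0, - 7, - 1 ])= [ - 9, - 7 , - 3, - 1,0,1,7]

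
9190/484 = 18 + 239/242 = 18.99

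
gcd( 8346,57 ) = 3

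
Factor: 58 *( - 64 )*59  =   - 219008 = - 2^7*29^1* 59^1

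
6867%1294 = 397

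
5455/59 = 92 + 27/59 =92.46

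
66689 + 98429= 165118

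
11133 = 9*1237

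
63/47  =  63/47 = 1.34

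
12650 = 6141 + 6509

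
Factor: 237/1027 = 3^1 * 13^(-1)=3/13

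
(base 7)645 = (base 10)327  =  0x147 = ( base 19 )h4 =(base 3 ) 110010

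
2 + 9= 11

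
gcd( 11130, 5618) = 106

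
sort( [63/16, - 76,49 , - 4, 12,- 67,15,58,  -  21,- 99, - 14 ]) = [- 99, - 76, - 67,  -  21,-14, - 4 , 63/16, 12,15, 49,58]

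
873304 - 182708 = 690596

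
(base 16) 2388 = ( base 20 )12EG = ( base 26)DBM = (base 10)9096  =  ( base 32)8S8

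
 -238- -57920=57682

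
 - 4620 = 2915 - 7535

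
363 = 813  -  450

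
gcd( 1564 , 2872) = 4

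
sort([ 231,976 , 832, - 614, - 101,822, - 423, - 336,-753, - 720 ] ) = [ - 753, - 720, - 614, -423, - 336, - 101 , 231, 822,  832 , 976 ]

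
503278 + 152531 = 655809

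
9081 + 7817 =16898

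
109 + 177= 286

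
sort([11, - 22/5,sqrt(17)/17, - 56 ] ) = [ - 56,- 22/5,  sqrt( 17)/17,11]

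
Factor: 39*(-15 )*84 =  - 2^2*3^3 * 5^1*7^1*13^1=   -49140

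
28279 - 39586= - 11307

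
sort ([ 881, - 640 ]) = [ - 640,881]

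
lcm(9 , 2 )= 18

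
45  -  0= 45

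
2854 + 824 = 3678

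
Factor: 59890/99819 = 2^1*3^( - 3) * 5^1*53^1 * 113^1 * 3697^( - 1 ) 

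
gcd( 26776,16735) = 3347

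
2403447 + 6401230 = 8804677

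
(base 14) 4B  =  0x43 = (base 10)67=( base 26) 2f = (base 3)2111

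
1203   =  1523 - 320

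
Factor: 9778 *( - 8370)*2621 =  - 214507515060= - 2^2*3^3*5^1* 31^1*2621^1 * 4889^1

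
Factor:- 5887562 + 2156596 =-2^1*29^1 * 64327^1=- 3730966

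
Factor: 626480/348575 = 656/365  =  2^4*5^ (-1)*41^1*73^(  -  1 ) 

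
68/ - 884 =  - 1/13 = - 0.08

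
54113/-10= - 54113/10 = -5411.30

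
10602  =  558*19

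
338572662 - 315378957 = 23193705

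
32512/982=16256/491  =  33.11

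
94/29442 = 47/14721 = 0.00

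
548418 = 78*7031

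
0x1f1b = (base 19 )1312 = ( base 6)100511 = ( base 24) djj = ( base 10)7963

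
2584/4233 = 152/249 = 0.61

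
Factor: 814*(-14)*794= -9048424=-2^3*7^1*11^1*37^1*397^1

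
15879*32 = 508128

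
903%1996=903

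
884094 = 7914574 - 7030480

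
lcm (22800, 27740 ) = 1664400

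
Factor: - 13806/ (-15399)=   2^1*13^1*29^( - 1 ) =26/29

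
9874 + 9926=19800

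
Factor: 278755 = 5^1*197^1*283^1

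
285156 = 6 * 47526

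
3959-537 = 3422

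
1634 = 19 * 86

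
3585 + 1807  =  5392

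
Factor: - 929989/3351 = -3^(-1 )*47^2*421^1*1117^( - 1)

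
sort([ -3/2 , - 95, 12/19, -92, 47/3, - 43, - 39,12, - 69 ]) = [ - 95, - 92,  -  69,-43,  -  39, - 3/2, 12/19,12, 47/3 ] 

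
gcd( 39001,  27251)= 1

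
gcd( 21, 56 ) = 7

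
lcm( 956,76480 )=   76480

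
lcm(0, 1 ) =0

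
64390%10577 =928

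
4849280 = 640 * 7577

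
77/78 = 77/78 = 0.99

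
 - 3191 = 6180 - 9371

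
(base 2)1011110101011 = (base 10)6059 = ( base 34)587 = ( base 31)69e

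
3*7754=23262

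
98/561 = 98/561=0.17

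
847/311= 2+225/311  =  2.72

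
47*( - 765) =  - 35955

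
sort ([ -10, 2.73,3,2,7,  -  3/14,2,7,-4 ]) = [ - 10 , -4, - 3/14, 2,2 , 2.73, 3,  7,7 ] 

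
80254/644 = 40127/322= 124.62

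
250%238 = 12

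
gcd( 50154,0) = 50154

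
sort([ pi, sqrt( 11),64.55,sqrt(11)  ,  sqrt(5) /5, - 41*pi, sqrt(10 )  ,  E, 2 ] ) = [ - 41*pi,  sqrt( 5 )/5, 2,E, pi,sqrt( 10),sqrt(11),  sqrt( 11 ),64.55 ] 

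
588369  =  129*4561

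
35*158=5530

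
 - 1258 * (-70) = 88060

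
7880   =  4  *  1970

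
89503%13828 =6535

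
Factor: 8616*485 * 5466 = 22841102160 = 2^4*3^2* 5^1*97^1*359^1 * 911^1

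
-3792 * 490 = -1858080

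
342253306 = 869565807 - 527312501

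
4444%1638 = 1168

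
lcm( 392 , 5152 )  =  36064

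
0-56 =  - 56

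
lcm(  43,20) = 860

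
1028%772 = 256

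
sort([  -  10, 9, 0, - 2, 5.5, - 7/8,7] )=[ - 10, - 2,  -  7/8, 0, 5.5, 7,9]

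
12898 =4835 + 8063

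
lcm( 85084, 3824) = 340336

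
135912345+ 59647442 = 195559787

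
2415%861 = 693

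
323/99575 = 323/99575 =0.00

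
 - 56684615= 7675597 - 64360212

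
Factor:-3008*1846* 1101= - 2^7*3^1*13^1*47^1*71^1*367^1 = -6113597568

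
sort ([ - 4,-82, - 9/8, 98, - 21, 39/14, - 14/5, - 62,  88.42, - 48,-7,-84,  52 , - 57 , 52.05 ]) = [- 84, - 82,-62,-57, - 48, - 21,-7,-4, - 14/5, - 9/8,  39/14, 52, 52.05, 88.42,98]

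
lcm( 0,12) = 0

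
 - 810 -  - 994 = 184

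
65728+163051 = 228779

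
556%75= 31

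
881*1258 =1108298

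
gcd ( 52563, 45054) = 7509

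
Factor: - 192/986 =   -  96/493 = - 2^5*3^1*17^( - 1)*29^( - 1)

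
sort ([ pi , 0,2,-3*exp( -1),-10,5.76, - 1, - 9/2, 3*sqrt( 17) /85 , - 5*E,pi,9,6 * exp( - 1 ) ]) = [ - 5*E,-10,  -  9/2,-3*exp(  -  1 ),-1,  0, 3*sqrt( 17)/85, 2, 6*exp( - 1 ),pi,pi , 5.76 , 9] 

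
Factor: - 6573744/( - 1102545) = 243472/40835=2^4*5^( - 1 ) * 8167^ (  -  1)*15217^1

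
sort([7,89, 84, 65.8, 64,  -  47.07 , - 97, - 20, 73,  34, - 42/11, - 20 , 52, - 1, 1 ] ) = [ - 97,-47.07, - 20, - 20, - 42/11, - 1, 1, 7, 34,52, 64, 65.8, 73,84,89] 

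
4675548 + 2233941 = 6909489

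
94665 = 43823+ 50842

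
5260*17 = 89420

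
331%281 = 50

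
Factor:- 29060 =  - 2^2*5^1*1453^1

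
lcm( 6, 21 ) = 42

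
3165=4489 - 1324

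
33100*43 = 1423300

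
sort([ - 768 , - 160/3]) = [ - 768 , - 160/3 ] 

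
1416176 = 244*5804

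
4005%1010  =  975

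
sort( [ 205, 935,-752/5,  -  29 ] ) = [  -  752/5, - 29, 205,935]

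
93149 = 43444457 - 43351308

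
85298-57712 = 27586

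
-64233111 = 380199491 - 444432602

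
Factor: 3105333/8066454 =2^( - 1)*3^1 * 7^1*4481^1*122219^( - 1)  =  94101/244438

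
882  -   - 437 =1319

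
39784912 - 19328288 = 20456624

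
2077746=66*31481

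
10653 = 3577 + 7076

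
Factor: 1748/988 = 23/13 = 13^( - 1)*23^1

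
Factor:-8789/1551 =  - 3^(-1 )*17^1 = -  17/3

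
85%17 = 0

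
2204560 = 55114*40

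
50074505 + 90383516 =140458021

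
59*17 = 1003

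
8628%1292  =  876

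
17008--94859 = 111867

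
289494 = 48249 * 6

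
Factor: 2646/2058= 3^2*  7^( - 1 )=9/7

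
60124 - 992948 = -932824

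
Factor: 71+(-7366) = - 7295 = - 5^1*1459^1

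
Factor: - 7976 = - 2^3 * 997^1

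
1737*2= 3474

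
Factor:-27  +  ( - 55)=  - 82 =-  2^1 * 41^1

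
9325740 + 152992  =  9478732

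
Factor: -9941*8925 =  - 3^1*5^2*7^1*17^1*9941^1 = -88723425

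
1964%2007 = 1964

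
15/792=5/264=0.02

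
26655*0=0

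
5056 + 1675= 6731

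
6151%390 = 301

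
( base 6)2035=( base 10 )455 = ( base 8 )707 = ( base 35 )d0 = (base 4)13013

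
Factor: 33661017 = 3^2 *13^1*287701^1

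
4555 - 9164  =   - 4609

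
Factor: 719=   719^1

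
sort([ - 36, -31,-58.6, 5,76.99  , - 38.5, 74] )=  [- 58.6, - 38.5, - 36, - 31, 5,74,  76.99] 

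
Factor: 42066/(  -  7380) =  - 57/10 = - 2^( - 1)*3^1*5^(  -  1 )*19^1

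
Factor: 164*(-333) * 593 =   -  2^2*3^2 * 37^1*41^1*593^1= - 32384916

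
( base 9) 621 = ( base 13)2CB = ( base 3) 200201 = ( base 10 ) 505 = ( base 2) 111111001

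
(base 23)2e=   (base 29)22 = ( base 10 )60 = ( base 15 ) 40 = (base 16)3c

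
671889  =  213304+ 458585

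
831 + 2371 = 3202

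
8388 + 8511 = 16899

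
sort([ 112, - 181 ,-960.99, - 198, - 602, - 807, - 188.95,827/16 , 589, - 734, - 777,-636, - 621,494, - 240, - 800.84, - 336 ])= [  -  960.99 , - 807, - 800.84 , - 777,-734, - 636, - 621 , - 602, - 336, - 240, - 198 , - 188.95,  -  181,827/16, 112,494, 589 ] 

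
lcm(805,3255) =74865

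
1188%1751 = 1188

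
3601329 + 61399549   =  65000878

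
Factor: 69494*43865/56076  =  1524177155/28038 = 2^( - 1 ) * 3^( - 1)*5^1* 31^1* 283^1*4673^ ( - 1)*34747^1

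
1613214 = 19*84906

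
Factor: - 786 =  - 2^1*3^1*131^1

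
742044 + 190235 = 932279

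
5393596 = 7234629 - 1841033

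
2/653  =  2/653 = 0.00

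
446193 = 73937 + 372256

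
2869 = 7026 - 4157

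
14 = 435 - 421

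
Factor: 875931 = 3^1*7^1 *53^1*787^1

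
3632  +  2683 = 6315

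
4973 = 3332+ 1641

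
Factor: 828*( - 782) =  - 2^3 * 3^2*17^1*23^2=-  647496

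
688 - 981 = -293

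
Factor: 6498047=137^1*47431^1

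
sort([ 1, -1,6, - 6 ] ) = [ - 6, - 1,1,6]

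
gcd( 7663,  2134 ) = 97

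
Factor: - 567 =  -  3^4*7^1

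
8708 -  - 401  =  9109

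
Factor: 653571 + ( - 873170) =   -  219599 = - 219599^1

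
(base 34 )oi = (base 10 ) 834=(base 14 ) 438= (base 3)1010220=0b1101000010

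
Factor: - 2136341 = -19^1*229^1* 491^1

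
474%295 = 179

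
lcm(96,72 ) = 288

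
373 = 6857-6484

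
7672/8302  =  548/593  =  0.92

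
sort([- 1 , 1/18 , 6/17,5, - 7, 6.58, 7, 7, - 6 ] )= [ - 7, - 6, - 1, 1/18, 6/17 , 5, 6.58,7, 7] 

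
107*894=95658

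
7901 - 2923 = 4978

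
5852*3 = 17556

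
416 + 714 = 1130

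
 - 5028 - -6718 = 1690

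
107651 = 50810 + 56841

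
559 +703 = 1262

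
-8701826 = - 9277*938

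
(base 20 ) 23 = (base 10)43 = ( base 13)34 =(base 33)1a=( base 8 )53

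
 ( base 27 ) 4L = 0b10000001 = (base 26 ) 4p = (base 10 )129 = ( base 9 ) 153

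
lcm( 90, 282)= 4230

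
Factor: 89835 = 3^1* 5^1*53^1*113^1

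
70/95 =14/19= 0.74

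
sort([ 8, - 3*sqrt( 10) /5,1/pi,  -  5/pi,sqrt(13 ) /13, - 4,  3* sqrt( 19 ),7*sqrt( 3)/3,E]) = [ - 4,-3 * sqrt(10)/5, - 5/pi, sqrt(13 )/13,1/pi,E,7*sqrt ( 3) /3, 8,3 * sqrt(19)]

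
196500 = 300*655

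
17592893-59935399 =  - 42342506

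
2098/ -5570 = -1 + 1736/2785 = -0.38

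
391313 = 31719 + 359594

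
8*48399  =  387192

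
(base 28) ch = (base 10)353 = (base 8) 541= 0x161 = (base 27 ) D2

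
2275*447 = 1016925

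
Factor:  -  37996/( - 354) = 2^1*3^( - 1)*7^1*23^1 = 322/3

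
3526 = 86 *41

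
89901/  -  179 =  - 89901/179=-  502.24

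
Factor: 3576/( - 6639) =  - 2^3*149^1*2213^ (  -  1 ) = - 1192/2213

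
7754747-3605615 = 4149132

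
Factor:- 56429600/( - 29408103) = 2^5*3^ ( - 5 )*5^2 *70537^1*121021^( - 1)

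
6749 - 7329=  - 580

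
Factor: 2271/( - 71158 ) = - 3/94 = - 2^(- 1)*3^1 * 47^( - 1 ) 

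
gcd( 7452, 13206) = 6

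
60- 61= - 1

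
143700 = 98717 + 44983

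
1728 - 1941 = -213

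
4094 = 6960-2866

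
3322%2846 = 476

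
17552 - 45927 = - 28375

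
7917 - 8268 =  - 351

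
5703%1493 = 1224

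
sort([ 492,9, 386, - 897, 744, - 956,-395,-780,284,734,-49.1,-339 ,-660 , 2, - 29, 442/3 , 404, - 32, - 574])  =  [ - 956, - 897, - 780,-660,-574 ,- 395 ,- 339, - 49.1 ,-32 ,-29, 2,9,442/3 , 284 , 386,  404 , 492,734, 744]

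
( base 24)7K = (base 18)A8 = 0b10111100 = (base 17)b1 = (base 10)188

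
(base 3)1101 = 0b100101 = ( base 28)19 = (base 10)37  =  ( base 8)45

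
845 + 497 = 1342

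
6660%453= 318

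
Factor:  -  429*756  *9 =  - 2918916  =  - 2^2*3^6*7^1*11^1*13^1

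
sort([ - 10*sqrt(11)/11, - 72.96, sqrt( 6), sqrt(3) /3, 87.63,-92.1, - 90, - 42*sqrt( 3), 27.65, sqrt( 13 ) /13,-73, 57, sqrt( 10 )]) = [ - 92.1, - 90,-73, - 72.96, - 42* sqrt(3 ), -10*sqrt( 11)/11, sqrt( 13 )/13, sqrt (3) /3,sqrt( 6), sqrt(10),  27.65,57, 87.63 ] 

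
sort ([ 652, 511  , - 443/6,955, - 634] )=[- 634, - 443/6,511, 652,955 ] 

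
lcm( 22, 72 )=792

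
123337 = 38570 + 84767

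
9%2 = 1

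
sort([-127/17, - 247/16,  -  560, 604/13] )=[ - 560,-247/16, - 127/17  ,  604/13] 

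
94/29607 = 94/29607= 0.00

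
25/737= 25/737 = 0.03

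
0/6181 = 0 =0.00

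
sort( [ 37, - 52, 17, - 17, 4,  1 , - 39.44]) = [ - 52,  -  39.44, - 17, 1,4 , 17, 37 ]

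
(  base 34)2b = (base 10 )79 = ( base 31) 2H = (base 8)117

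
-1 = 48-49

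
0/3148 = 0 = 0.00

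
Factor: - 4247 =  -31^1*137^1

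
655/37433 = 655/37433 = 0.02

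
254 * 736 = 186944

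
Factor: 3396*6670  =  2^3*3^1*5^1*23^1*29^1*283^1 = 22651320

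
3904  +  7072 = 10976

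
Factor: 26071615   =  5^1  *5214323^1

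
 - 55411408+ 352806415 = 297395007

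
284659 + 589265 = 873924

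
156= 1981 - 1825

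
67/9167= 67/9167= 0.01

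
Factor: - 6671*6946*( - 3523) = 163244426618 = 2^1*7^1*13^1*23^1*151^1*271^1  *  953^1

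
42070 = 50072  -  8002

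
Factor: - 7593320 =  - 2^3*5^1*7^1*47^1 * 577^1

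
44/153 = 44/153 = 0.29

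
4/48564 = 1/12141 = 0.00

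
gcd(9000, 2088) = 72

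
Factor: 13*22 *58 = 16588 = 2^2*11^1*13^1*29^1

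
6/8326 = 3/4163=0.00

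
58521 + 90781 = 149302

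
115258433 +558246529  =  673504962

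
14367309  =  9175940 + 5191369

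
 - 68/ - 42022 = 34/21011 = 0.00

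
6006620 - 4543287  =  1463333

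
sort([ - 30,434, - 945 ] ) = [-945, - 30, 434]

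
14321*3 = 42963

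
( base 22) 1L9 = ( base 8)1673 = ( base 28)163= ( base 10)955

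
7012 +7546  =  14558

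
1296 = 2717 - 1421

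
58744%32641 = 26103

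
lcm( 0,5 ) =0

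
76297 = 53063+23234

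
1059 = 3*353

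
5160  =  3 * 1720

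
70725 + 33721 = 104446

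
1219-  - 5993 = 7212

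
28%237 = 28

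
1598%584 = 430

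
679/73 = 9+ 22/73 = 9.30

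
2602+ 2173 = 4775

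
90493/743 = 90493/743=121.79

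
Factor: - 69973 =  - 167^1*419^1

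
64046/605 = 105 + 521/605 = 105.86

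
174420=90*1938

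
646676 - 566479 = 80197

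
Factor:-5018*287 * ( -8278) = 11921694148 = 2^2*7^1*13^1*41^1*193^1*4139^1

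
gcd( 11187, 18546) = 33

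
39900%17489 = 4922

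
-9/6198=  -1  +  2063/2066 = -  0.00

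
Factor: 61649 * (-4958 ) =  - 2^1*7^1*37^1*67^1*8807^1 = - 305655742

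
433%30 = 13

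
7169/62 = 7169/62 = 115.63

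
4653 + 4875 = 9528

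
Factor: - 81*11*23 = -3^4*11^1*23^1 = -20493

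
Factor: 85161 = 3^1*28387^1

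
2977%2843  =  134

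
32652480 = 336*97180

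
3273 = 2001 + 1272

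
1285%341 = 262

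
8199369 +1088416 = 9287785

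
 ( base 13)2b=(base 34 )13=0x25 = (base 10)37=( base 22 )1f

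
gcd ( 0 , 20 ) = 20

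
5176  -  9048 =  - 3872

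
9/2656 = 9/2656 = 0.00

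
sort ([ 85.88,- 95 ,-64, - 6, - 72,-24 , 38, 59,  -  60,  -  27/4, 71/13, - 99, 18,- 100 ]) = [  -  100,-99 , - 95,  -  72,-64, -60,-24 , - 27/4, - 6,71/13, 18,38, 59, 85.88] 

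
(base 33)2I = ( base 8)124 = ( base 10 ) 84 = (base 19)48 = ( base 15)59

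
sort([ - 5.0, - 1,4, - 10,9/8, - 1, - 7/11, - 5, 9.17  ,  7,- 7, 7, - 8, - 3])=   [-10, - 8, - 7, - 5.0, - 5, - 3, - 1, - 1, - 7/11,  9/8, 4, 7, 7, 9.17]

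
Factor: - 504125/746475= -545/807 = -  3^( - 1 )*5^1*109^1 * 269^(-1 ) 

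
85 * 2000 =170000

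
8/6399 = 8/6399 =0.00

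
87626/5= 87626/5 = 17525.20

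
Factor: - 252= -2^2*3^2*7^1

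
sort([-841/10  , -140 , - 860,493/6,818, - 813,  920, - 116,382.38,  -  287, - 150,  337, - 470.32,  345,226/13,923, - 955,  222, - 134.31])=[-955, - 860, - 813 , - 470.32, - 287, - 150, - 140 , - 134.31, - 116, - 841/10,  226/13,493/6,222, 337 , 345, 382.38, 818,  920,923 ] 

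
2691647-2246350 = 445297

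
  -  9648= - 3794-5854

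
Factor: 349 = 349^1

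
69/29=69/29  =  2.38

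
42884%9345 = 5504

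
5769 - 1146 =4623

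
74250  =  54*1375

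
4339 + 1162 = 5501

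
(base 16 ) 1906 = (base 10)6406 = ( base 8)14406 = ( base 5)201111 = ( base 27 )8l7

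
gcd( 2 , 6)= 2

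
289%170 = 119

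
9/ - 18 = - 1  +  1/2 = - 0.50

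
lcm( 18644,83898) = 167796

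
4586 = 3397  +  1189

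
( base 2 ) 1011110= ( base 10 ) 94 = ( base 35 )2O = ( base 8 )136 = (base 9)114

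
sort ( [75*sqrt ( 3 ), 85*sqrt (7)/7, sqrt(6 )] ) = [ sqrt( 6), 85 *sqrt(7 )/7, 75*sqrt( 3 )]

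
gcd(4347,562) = 1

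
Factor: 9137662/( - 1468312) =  - 4568831/734156=-2^( - 2 )*53^( - 1 )*3463^( - 1 )*4568831^1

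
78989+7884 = 86873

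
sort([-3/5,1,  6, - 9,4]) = [ -9, - 3/5,1 , 4,6 ] 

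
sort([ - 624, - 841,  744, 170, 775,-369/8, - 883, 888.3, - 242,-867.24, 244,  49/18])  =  [ - 883,-867.24, - 841, - 624,-242,  -  369/8, 49/18, 170,  244, 744,775, 888.3 ]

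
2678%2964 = 2678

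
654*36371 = 23786634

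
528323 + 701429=1229752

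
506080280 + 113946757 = 620027037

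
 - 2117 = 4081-6198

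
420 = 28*15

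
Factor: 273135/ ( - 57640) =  - 417/88 = -2^( - 3)*3^1*11^(  -  1 )*139^1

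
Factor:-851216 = -2^4*53201^1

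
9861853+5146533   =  15008386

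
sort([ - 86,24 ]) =[  -  86, 24 ] 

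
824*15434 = 12717616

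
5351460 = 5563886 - 212426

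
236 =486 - 250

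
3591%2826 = 765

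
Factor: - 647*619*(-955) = 382470815=5^1 * 191^1 * 619^1*647^1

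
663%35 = 33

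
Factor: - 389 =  - 389^1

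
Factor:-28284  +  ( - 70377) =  - 98661 = -3^1*32887^1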